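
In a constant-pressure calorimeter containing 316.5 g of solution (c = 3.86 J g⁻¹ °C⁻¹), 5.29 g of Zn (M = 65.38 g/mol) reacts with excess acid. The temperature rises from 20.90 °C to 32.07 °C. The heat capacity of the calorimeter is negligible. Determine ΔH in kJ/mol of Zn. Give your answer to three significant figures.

ΔH = -169 kJ/mol

|ΔT| = |32.07 − 20.90| = 11.17 °C
|q_surr| = (316.5 × 3.86) × 11.17 = 1221.69 × 11.17 = 13650 J
n(Zn) = 5.29 / 65.38 = 0.08091 mol
Temperature rose, so q_rxn = −|q_surr| = -13.65 kJ
ΔH = q_rxn / n = -168.7 kJ/mol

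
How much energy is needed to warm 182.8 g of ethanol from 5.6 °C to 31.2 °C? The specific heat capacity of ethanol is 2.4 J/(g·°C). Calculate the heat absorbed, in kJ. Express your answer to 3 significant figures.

q = 11.2 kJ

q = m c ΔT = 182.8 × 2.4 × (31.2 − 5.6)
q = 182.8 × 2.4 × 25.6 = 11230 J = 11.2 kJ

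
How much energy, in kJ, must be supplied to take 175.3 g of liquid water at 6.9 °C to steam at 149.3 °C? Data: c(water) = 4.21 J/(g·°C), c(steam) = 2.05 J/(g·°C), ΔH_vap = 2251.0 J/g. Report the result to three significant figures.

q = 481 kJ

q1 (heat water 6.9→100.0 °C): 175.3 × 4.21 × 93.1 = 68709 J
q2 (vaporize at 100 °C): 175.3 × 2251.0 = 394600 J
q3 (heat steam 100.0→149.3 °C): 175.3 × 2.05 × 49.3 = 17717 J
Total: 68709 + 394600 + 17717 = 481026 J = 481 kJ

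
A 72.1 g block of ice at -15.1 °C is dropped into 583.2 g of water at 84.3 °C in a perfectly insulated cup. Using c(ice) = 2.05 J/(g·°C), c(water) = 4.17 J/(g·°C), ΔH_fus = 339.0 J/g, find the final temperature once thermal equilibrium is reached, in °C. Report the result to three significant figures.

Heat to bring ice to 0 °C and melt it: q₁ = 72.1×2.05×15.1 + 72.1×339.0 = 26674 J
Heat the water can supply cooling to 0 °C: 583.2×4.17×84.3 = 205013 J > q₁, so all ice melts.
Energy balance: 583.2×4.17×(84.3 − T) = 26674 + 72.1×4.17×(T − 0)
2431.944(84.3 − T) = 26674 + 300.657 T
205013 − 26674 = 2732.601 T
T = 178339 / 2732.601 = 65.26 °C

T_f = 65.3 °C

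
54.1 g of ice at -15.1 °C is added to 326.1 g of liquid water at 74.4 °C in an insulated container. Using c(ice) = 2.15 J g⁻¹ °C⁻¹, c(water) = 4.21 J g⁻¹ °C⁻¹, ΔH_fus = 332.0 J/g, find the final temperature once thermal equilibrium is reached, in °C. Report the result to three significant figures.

Heat to bring ice to 0 °C and melt it: q₁ = 54.1×2.15×15.1 + 54.1×332.0 = 19718 J
Heat the water can supply cooling to 0 °C: 326.1×4.21×74.4 = 102142 J > q₁, so all ice melts.
Energy balance: 326.1×4.21×(74.4 − T) = 19718 + 54.1×4.21×(T − 0)
1372.881(74.4 − T) = 19718 + 227.761 T
102142 − 19718 = 1600.642 T
T = 82424 / 1600.642 = 51.49 °C

T_f = 51.5 °C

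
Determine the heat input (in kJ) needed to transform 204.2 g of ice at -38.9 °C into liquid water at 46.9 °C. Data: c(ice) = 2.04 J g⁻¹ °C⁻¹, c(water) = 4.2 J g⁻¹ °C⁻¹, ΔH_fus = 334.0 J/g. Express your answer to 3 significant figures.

q1 (heat ice -38.9→0.0 °C): 204.2 × 2.04 × 38.9 = 16204 J
q2 (melt at 0 °C): 204.2 × 334.0 = 68203 J
q3 (heat water 0.0→46.9 °C): 204.2 × 4.2 × 46.9 = 40223 J
Total: 16204 + 68203 + 40223 = 124630 J = 125 kJ

q = 125 kJ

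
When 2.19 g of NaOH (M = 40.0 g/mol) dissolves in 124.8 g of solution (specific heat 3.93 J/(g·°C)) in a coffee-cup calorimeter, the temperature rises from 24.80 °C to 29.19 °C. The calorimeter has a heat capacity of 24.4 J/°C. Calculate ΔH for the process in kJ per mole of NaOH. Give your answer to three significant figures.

ΔH = -41.3 kJ/mol

|ΔT| = |29.19 − 24.80| = 4.39 °C
|q_surr| = (124.8 × 3.93 + 24.4) × 4.39 = 514.864 × 4.39 = 2260 J
n(NaOH) = 2.19 / 40.0 = 0.05475 mol
Temperature rose, so q_rxn = −|q_surr| = -2.260 kJ
ΔH = q_rxn / n = -41.28 kJ/mol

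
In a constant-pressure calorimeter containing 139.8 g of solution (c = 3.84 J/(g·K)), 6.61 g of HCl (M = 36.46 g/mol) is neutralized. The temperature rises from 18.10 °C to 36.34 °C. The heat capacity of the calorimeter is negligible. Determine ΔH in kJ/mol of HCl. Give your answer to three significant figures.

|ΔT| = |36.34 − 18.10| = 18.24 °C
|q_surr| = (139.8 × 3.84) × 18.24 = 536.832 × 18.24 = 9792 J
n(HCl) = 6.61 / 36.46 = 0.1813 mol
Temperature rose, so q_rxn = −|q_surr| = -9.792 kJ
ΔH = q_rxn / n = -54.01 kJ/mol

ΔH = -54.0 kJ/mol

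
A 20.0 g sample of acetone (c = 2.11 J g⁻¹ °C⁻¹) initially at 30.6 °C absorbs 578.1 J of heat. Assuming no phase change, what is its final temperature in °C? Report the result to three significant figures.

ΔT = q / (m c) = 578.1 / (20.0 × 2.11) = 13.70 °C
T_f = 30.6 + 13.70 = 44.30 °C

T_f = 44.3 °C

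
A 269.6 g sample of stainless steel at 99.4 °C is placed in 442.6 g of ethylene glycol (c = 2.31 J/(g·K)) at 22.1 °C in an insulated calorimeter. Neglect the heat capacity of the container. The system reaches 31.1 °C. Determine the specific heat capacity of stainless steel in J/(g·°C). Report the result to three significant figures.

c = 0.500 J/(g·°C)

q_gained = (442.6 × 2.31) × (31.1 − 22.1) = 9202 J
q_lost = 269.6 × c × (99.4 − 31.1) = 18413.68 c
Set equal: c = 9202 / 18413.68 = 0.500 J/(g·°C)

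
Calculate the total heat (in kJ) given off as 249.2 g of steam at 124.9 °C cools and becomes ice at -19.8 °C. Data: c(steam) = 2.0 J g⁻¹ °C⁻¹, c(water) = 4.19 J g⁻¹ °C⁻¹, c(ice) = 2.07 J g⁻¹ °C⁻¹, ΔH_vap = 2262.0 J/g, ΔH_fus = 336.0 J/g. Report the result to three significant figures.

q1 (cool steam 124.9→100 °C): 249.2 × 2.0 × 24.9 = 12410 J
q2 (condense at 100 °C): 249.2 × 2262.0 = 563690 J
q3 (cool water 100→0 °C): 249.2 × 4.19 × 100.0 = 104415 J
q4 (freeze at 0 °C): 249.2 × 336.0 = 83731 J
q5 (cool ice 0→-19.8 °C): 249.2 × 2.07 × 19.8 = 10214 J
Total: 12410 + 563690 + 104415 + 83731 + 10214 = 774460 J = 774 kJ

q = 774 kJ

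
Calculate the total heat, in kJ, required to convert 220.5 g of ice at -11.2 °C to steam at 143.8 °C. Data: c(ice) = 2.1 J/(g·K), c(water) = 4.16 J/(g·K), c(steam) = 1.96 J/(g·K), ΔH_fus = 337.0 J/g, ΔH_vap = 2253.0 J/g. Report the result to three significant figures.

q = 687 kJ

q1 (heat ice -11.2→0.0 °C): 220.5 × 2.1 × 11.2 = 5186 J
q2 (melt at 0 °C): 220.5 × 337.0 = 74309 J
q3 (heat water 0.0→100.0 °C): 220.5 × 4.16 × 100.0 = 91728 J
q4 (vaporize at 100 °C): 220.5 × 2253.0 = 496787 J
q5 (heat steam 100.0→143.8 °C): 220.5 × 1.96 × 43.8 = 18929 J
Total: 5186 + 74309 + 91728 + 496787 + 18929 = 686939 J = 687 kJ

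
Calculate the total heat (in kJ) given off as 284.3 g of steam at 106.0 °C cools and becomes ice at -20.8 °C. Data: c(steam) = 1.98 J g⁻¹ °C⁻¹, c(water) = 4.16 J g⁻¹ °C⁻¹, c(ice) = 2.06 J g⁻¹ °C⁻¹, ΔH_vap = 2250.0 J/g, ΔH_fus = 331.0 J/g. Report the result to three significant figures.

q = 868 kJ

q1 (cool steam 106.0→100 °C): 284.3 × 1.98 × 6.0 = 3377 J
q2 (condense at 100 °C): 284.3 × 2250.0 = 639675 J
q3 (cool water 100→0 °C): 284.3 × 4.16 × 100.0 = 118269 J
q4 (freeze at 0 °C): 284.3 × 331.0 = 94103 J
q5 (cool ice 0→-20.8 °C): 284.3 × 2.06 × 20.8 = 12182 J
Total: 3377 + 639675 + 118269 + 94103 + 12182 = 867606 J = 868 kJ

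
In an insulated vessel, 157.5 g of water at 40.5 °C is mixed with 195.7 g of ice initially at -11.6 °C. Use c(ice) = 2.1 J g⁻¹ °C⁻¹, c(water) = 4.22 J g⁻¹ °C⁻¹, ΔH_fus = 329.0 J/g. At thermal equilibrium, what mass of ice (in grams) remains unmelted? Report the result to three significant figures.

m_ice remaining = 128 g

Heat to warm all ice to 0 °C: 195.7×2.1×11.6 = 4767.3 J
Heat released by water cooling to 0 °C: 157.5×4.22×40.5 = 26918 J
26918 J < 4767.3 + 195.7×329.0 = 69152.6 J, so not all ice melts; final T = 0 °C.
Heat left for melting: 26918 − 4767.3 = 22150.7 J
Mass melted = 22150.7 / 329.0 = 67.33 g
Ice remaining = 195.7 − 67.33 = 128.37 g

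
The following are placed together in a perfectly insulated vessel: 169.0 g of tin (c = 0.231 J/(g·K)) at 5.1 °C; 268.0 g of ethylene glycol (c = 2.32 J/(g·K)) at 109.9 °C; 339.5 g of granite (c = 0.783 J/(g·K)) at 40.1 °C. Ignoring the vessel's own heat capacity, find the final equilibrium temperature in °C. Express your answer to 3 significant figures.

Σ mᵢcᵢ(T − Tᵢ) = 0  ⇒  T = Σ mᵢcᵢTᵢ / Σ mᵢcᵢ
Σ mᵢcᵢ = 169.0×0.231 + 268.0×2.32 + 339.5×0.783 = 926.6275
Σ mᵢcᵢTᵢ = 39.039×5.1 + 621.76×109.9 + 265.8285×40.1 = 79190
T = 79190 / 926.6275 = 85.46 °C

T_f = 85.5 °C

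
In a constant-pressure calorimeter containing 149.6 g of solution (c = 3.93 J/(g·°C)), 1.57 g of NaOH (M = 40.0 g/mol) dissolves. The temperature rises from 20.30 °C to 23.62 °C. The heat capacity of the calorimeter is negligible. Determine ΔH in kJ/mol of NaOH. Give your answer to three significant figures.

|ΔT| = |23.62 − 20.30| = 3.32 °C
|q_surr| = (149.6 × 3.93) × 3.32 = 587.928 × 3.32 = 1952 J
n(NaOH) = 1.57 / 40.0 = 0.03925 mol
Temperature rose, so q_rxn = −|q_surr| = -1.952 kJ
ΔH = q_rxn / n = -49.73 kJ/mol

ΔH = -49.7 kJ/mol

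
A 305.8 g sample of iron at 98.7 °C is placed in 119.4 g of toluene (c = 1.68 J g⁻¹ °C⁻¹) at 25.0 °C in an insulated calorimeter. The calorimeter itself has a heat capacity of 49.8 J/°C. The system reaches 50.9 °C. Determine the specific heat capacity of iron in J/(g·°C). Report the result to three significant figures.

q_gained = (119.4 × 1.68 + 49.8) × (50.9 − 25.0) = 6485 J
q_lost = 305.8 × c × (98.7 − 50.9) = 14617.24 c
Set equal: c = 6485 / 14617.24 = 0.444 J/(g·°C)

c = 0.444 J/(g·°C)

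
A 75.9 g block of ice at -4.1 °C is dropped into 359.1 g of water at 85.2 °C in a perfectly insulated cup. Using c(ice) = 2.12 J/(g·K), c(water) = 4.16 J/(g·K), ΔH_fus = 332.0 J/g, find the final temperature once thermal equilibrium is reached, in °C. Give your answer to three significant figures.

Heat to bring ice to 0 °C and melt it: q₁ = 75.9×2.12×4.1 + 75.9×332.0 = 25859 J
Heat the water can supply cooling to 0 °C: 359.1×4.16×85.2 = 127277 J > q₁, so all ice melts.
Energy balance: 359.1×4.16×(85.2 − T) = 25859 + 75.9×4.16×(T − 0)
1493.856(85.2 − T) = 25859 + 315.744 T
127277 − 25859 = 1809.600 T
T = 101418 / 1809.600 = 56.04 °C

T_f = 56.0 °C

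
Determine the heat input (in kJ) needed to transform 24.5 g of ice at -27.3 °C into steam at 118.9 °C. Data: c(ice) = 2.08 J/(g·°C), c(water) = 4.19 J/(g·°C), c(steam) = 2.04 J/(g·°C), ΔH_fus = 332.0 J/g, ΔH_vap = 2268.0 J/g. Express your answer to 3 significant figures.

q = 76.3 kJ

q1 (heat ice -27.3→0.0 °C): 24.5 × 2.08 × 27.3 = 1391 J
q2 (melt at 0 °C): 24.5 × 332.0 = 8134 J
q3 (heat water 0.0→100.0 °C): 24.5 × 4.19 × 100.0 = 10266 J
q4 (vaporize at 100 °C): 24.5 × 2268.0 = 55566 J
q5 (heat steam 100.0→118.9 °C): 24.5 × 2.04 × 18.9 = 945 J
Total: 1391 + 8134 + 10266 + 55566 + 945 = 76302 J = 76.3 kJ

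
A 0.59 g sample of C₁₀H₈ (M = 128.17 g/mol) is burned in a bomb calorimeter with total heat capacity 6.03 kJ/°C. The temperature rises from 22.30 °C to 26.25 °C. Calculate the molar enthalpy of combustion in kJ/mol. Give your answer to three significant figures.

ΔT = 26.25 − 22.30 = 3.95 °C
q_cal = C_cal × ΔT = 6.03 × 3.95 = 23.8185 kJ
n = 0.59 / 128.17 = 0.004603 mol
q_rxn = −q_cal = -23.8185 kJ
ΔH = -23.8185 / 0.004603 = -5174.6 kJ/mol

ΔH = -5170 kJ/mol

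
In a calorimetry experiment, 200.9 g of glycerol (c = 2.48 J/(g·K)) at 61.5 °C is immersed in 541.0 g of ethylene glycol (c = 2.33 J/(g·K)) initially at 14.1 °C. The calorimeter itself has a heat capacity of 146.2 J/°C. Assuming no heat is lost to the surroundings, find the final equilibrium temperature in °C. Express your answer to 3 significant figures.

T_f = 26.5 °C

Heat lost by glycerol = heat gained by ethylene glycol + calorimeter.
(200.9)(2.48)(61.5 − T) = [(541.0)(2.33) + 146.2](T − 14.1)
498.232 (61.5 − T) = 1406.73 (T − 14.1)
30641 − 498.232 T = 1406.73 T − 19835
50476 = 1904.962 T
T = 26.50 °C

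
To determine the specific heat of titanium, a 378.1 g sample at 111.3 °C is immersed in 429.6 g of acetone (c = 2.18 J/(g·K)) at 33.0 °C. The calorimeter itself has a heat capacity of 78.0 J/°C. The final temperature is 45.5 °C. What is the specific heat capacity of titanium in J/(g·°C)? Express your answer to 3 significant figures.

c = 0.510 J/(g·°C)

q_gained = (429.6 × 2.18 + 78.0) × (45.5 − 33.0) = 12680 J
q_lost = 378.1 × c × (111.3 − 45.5) = 24878.98 c
Set equal: c = 12680 / 24878.98 = 0.510 J/(g·°C)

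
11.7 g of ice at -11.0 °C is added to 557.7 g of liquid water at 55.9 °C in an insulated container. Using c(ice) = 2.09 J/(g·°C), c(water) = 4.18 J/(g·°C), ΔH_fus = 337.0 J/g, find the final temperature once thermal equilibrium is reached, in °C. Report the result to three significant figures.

T_f = 53.0 °C

Heat to bring ice to 0 °C and melt it: q₁ = 11.7×2.09×11.0 + 11.7×337.0 = 4211.9 J
Heat the water can supply cooling to 0 °C: 557.7×4.18×55.9 = 130313 J > q₁, so all ice melts.
Energy balance: 557.7×4.18×(55.9 − T) = 4211.9 + 11.7×4.18×(T − 0)
2331.186(55.9 − T) = 4211.9 + 48.906 T
130313 − 4211.9 = 2380.092 T
T = 126101.1 / 2380.092 = 52.98 °C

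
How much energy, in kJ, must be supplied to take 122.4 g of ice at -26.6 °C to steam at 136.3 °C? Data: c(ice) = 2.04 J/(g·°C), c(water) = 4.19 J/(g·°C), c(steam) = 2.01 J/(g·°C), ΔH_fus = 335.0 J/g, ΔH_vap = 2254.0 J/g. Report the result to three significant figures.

q = 384 kJ

q1 (heat ice -26.6→0.0 °C): 122.4 × 2.04 × 26.6 = 6642 J
q2 (melt at 0 °C): 122.4 × 335.0 = 41004 J
q3 (heat water 0.0→100.0 °C): 122.4 × 4.19 × 100.0 = 51286 J
q4 (vaporize at 100 °C): 122.4 × 2254.0 = 275890 J
q5 (heat steam 100.0→136.3 °C): 122.4 × 2.01 × 36.3 = 8931 J
Total: 6642 + 41004 + 51286 + 275890 + 8931 = 383753 J = 384 kJ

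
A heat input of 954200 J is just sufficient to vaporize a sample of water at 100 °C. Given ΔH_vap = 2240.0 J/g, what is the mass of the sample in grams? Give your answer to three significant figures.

m = q / ΔH_vap = 954200 J / 2240.0 J/g = 426 g

m = 426 g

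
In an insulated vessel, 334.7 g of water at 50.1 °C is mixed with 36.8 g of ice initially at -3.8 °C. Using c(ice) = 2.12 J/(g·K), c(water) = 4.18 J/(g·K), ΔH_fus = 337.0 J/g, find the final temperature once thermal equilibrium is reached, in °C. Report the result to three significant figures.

T_f = 37.0 °C

Heat to bring ice to 0 °C and melt it: q₁ = 36.8×2.12×3.8 + 36.8×337.0 = 12698 J
Heat the water can supply cooling to 0 °C: 334.7×4.18×50.1 = 70092.2 J > q₁, so all ice melts.
Energy balance: 334.7×4.18×(50.1 − T) = 12698 + 36.8×4.18×(T − 0)
1399.046(50.1 − T) = 12698 + 153.824 T
70092.2 − 12698 = 1552.870 T
T = 57394.2 / 1552.870 = 36.96 °C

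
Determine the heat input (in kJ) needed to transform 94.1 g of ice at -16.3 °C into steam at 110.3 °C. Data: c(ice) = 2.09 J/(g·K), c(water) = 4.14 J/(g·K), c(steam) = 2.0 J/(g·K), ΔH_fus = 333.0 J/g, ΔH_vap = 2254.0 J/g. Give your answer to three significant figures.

q = 288 kJ

q1 (heat ice -16.3→0.0 °C): 94.1 × 2.09 × 16.3 = 3206 J
q2 (melt at 0 °C): 94.1 × 333.0 = 31335 J
q3 (heat water 0.0→100.0 °C): 94.1 × 4.14 × 100.0 = 38957 J
q4 (vaporize at 100 °C): 94.1 × 2254.0 = 212101 J
q5 (heat steam 100.0→110.3 °C): 94.1 × 2.0 × 10.3 = 1938 J
Total: 3206 + 31335 + 38957 + 212101 + 1938 = 287537 J = 288 kJ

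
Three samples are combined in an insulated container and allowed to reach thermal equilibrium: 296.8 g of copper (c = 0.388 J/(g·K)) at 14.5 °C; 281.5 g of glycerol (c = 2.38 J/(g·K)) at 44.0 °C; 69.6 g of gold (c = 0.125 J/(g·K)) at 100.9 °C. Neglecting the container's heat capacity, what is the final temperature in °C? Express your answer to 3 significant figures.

Σ mᵢcᵢ(T − Tᵢ) = 0  ⇒  T = Σ mᵢcᵢTᵢ / Σ mᵢcᵢ
Σ mᵢcᵢ = 296.8×0.388 + 281.5×2.38 + 69.6×0.125 = 793.8284
Σ mᵢcᵢTᵢ = 115.1584×14.5 + 669.97×44.0 + 8.7×100.9 = 32026
T = 32026 / 793.8284 = 40.34 °C

T_f = 40.3 °C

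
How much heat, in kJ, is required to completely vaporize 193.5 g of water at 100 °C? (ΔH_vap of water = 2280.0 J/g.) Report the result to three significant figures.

q = m × ΔH_vap = 193.5 × 2280.0 = 441200 J = 441 kJ

q = 441 kJ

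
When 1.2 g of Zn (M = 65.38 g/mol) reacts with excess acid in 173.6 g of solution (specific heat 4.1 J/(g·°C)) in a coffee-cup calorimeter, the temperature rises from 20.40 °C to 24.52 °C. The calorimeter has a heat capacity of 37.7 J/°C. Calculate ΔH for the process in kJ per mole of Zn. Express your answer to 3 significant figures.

|ΔT| = |24.52 − 20.40| = 4.12 °C
|q_surr| = (173.6 × 4.1 + 37.7) × 4.12 = 749.46 × 4.12 = 3088 J
n(Zn) = 1.2 / 65.38 = 0.01835 mol
Temperature rose, so q_rxn = −|q_surr| = -3.088 kJ
ΔH = q_rxn / n = -168.3 kJ/mol

ΔH = -168 kJ/mol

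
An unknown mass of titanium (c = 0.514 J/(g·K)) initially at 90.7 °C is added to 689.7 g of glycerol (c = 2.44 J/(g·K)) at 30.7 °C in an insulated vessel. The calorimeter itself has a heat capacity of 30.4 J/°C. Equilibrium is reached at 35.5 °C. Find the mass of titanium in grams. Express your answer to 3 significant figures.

m = 290 g

q_gained = (689.7 × 2.44 + 30.4) × (35.5 − 30.7) = 8224 J
q_lost = m × 0.514 × (90.7 − 35.5) = 28.3728 m
m = 8224 / 28.3728 = 290 g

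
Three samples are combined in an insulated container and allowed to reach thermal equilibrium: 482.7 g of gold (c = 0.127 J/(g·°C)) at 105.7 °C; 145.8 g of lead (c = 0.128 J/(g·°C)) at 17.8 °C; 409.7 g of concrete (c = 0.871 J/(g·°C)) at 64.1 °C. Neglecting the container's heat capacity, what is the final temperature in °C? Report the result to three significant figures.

T_f = 68.0 °C

Σ mᵢcᵢ(T − Tᵢ) = 0  ⇒  T = Σ mᵢcᵢTᵢ / Σ mᵢcᵢ
Σ mᵢcᵢ = 482.7×0.127 + 145.8×0.128 + 409.7×0.871 = 436.8140
Σ mᵢcᵢTᵢ = 61.3029×105.7 + 18.6624×17.8 + 356.8487×64.1 = 29686
T = 29686 / 436.8140 = 67.96 °C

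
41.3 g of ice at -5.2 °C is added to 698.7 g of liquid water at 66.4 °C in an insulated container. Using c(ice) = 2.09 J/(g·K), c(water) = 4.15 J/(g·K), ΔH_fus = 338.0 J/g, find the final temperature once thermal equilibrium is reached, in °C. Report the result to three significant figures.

Heat to bring ice to 0 °C and melt it: q₁ = 41.3×2.09×5.2 + 41.3×338.0 = 14408 J
Heat the water can supply cooling to 0 °C: 698.7×4.15×66.4 = 192534 J > q₁, so all ice melts.
Energy balance: 698.7×4.15×(66.4 − T) = 14408 + 41.3×4.15×(T − 0)
2899.605(66.4 − T) = 14408 + 171.395 T
192534 − 14408 = 3071.000 T
T = 178126 / 3071.000 = 58.00 °C

T_f = 58.0 °C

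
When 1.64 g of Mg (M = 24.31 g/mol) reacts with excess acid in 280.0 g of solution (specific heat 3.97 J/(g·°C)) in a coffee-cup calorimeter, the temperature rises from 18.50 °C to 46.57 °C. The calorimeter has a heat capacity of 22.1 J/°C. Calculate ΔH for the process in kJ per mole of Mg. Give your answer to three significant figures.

|ΔT| = |46.57 − 18.50| = 28.07 °C
|q_surr| = (280.0 × 3.97 + 22.1) × 28.07 = 1133.7 × 28.07 = 31820 J
n(Mg) = 1.64 / 24.31 = 0.06746 mol
Temperature rose, so q_rxn = −|q_surr| = -31.82 kJ
ΔH = q_rxn / n = -471.7 kJ/mol

ΔH = -472 kJ/mol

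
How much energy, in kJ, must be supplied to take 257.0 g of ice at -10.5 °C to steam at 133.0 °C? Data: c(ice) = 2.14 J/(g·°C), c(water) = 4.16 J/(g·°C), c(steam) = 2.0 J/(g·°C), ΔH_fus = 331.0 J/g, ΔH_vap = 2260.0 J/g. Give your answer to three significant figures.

q = 796 kJ

q1 (heat ice -10.5→0.0 °C): 257.0 × 2.14 × 10.5 = 5775 J
q2 (melt at 0 °C): 257.0 × 331.0 = 85067 J
q3 (heat water 0.0→100.0 °C): 257.0 × 4.16 × 100.0 = 106912 J
q4 (vaporize at 100 °C): 257.0 × 2260.0 = 580820 J
q5 (heat steam 100.0→133.0 °C): 257.0 × 2.0 × 33.0 = 16962 J
Total: 5775 + 85067 + 106912 + 580820 + 16962 = 795536 J = 796 kJ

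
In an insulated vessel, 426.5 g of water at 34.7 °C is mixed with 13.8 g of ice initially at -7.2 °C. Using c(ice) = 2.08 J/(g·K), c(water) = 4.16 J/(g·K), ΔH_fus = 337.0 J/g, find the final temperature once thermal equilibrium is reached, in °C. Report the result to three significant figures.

T_f = 31.0 °C

Heat to bring ice to 0 °C and melt it: q₁ = 13.8×2.08×7.2 + 13.8×337.0 = 4857.3 J
Heat the water can supply cooling to 0 °C: 426.5×4.16×34.7 = 61566.1 J > q₁, so all ice melts.
Energy balance: 426.5×4.16×(34.7 − T) = 4857.3 + 13.8×4.16×(T − 0)
1774.24(34.7 − T) = 4857.3 + 57.408 T
61566.1 − 4857.3 = 1831.648 T
T = 56708.8 / 1831.648 = 30.96 °C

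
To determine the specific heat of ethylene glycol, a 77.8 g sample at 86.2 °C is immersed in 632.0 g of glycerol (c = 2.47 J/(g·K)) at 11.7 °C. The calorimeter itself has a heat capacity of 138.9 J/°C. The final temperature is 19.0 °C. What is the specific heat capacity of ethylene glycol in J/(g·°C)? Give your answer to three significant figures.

q_gained = (632.0 × 2.47 + 138.9) × (19.0 − 11.7) = 12410 J
q_lost = 77.8 × c × (86.2 − 19.0) = 5228.16 c
Set equal: c = 12410 / 5228.16 = 2.37 J/(g·°C)

c = 2.37 J/(g·°C)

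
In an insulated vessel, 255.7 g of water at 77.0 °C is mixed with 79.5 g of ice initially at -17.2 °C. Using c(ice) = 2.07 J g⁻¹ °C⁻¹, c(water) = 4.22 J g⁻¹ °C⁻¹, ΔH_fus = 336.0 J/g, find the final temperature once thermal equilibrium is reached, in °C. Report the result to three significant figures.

Heat to bring ice to 0 °C and melt it: q₁ = 79.5×2.07×17.2 + 79.5×336.0 = 29543 J
Heat the water can supply cooling to 0 °C: 255.7×4.22×77.0 = 83087.2 J > q₁, so all ice melts.
Energy balance: 255.7×4.22×(77.0 − T) = 29543 + 79.5×4.22×(T − 0)
1079.054(77.0 − T) = 29543 + 335.49 T
83087.2 − 29543 = 1414.544 T
T = 53544.2 / 1414.544 = 37.85 °C

T_f = 37.9 °C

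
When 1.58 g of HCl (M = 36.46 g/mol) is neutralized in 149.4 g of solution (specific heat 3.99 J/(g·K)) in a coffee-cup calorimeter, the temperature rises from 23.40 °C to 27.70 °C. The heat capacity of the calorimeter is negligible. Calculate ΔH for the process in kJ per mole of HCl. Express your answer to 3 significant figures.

ΔH = -59.1 kJ/mol

|ΔT| = |27.70 − 23.40| = 4.30 °C
|q_surr| = (149.4 × 3.99) × 4.30 = 596.106 × 4.30 = 2563 J
n(HCl) = 1.58 / 36.46 = 0.04334 mol
Temperature rose, so q_rxn = −|q_surr| = -2.563 kJ
ΔH = q_rxn / n = -59.14 kJ/mol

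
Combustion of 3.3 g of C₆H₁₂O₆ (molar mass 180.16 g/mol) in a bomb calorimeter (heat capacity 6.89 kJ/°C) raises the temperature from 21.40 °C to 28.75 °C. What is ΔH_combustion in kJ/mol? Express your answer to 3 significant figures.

ΔH = -2760 kJ/mol

ΔT = 28.75 − 21.40 = 7.35 °C
q_cal = C_cal × ΔT = 6.89 × 7.35 = 50.6415 kJ
n = 3.3 / 180.16 = 0.01832 mol
q_rxn = −q_cal = -50.6415 kJ
ΔH = -50.6415 / 0.01832 = -2764 kJ/mol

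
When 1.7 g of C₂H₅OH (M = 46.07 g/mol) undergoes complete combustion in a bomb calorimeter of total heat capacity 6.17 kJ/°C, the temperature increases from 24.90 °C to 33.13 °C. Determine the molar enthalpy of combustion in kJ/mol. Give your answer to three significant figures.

ΔT = 33.13 − 24.90 = 8.23 °C
q_cal = C_cal × ΔT = 6.17 × 8.23 = 50.7791 kJ
n = 1.7 / 46.07 = 0.03690 mol
q_rxn = −q_cal = -50.7791 kJ
ΔH = -50.7791 / 0.03690 = -1376 kJ/mol

ΔH = -1380 kJ/mol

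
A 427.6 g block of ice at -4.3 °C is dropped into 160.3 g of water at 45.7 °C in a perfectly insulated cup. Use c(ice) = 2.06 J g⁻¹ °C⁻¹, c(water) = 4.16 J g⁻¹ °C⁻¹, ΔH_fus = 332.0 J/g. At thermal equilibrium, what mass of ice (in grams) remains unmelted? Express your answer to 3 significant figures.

Heat to warm all ice to 0 °C: 427.6×2.06×4.3 = 3787.7 J
Heat released by water cooling to 0 °C: 160.3×4.16×45.7 = 30475 J
30475 J < 3787.7 + 427.6×332.0 = 145750.9 J, so not all ice melts; final T = 0 °C.
Heat left for melting: 30475 − 3787.7 = 26687.3 J
Mass melted = 26687.3 / 332.0 = 80.38 g
Ice remaining = 427.6 − 80.38 = 347.22 g

m_ice remaining = 347 g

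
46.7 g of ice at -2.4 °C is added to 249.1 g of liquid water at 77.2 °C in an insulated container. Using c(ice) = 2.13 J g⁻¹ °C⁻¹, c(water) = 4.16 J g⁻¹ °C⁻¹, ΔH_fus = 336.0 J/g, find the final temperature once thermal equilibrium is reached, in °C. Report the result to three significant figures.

Heat to bring ice to 0 °C and melt it: q₁ = 46.7×2.13×2.4 + 46.7×336.0 = 15930 J
Heat the water can supply cooling to 0 °C: 249.1×4.16×77.2 = 79999.0 J > q₁, so all ice melts.
Energy balance: 249.1×4.16×(77.2 − T) = 15930 + 46.7×4.16×(T − 0)
1036.256(77.2 − T) = 15930 + 194.272 T
79999.0 − 15930 = 1230.528 T
T = 64069.0 / 1230.528 = 52.07 °C

T_f = 52.1 °C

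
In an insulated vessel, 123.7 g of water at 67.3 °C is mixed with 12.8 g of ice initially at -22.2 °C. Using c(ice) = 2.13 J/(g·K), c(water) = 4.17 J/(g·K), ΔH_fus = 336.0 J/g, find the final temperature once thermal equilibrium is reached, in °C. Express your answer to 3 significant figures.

T_f = 52.4 °C

Heat to bring ice to 0 °C and melt it: q₁ = 12.8×2.13×22.2 + 12.8×336.0 = 4906.1 J
Heat the water can supply cooling to 0 °C: 123.7×4.17×67.3 = 34715.3 J > q₁, so all ice melts.
Energy balance: 123.7×4.17×(67.3 − T) = 4906.1 + 12.8×4.17×(T − 0)
515.829(67.3 − T) = 4906.1 + 53.376 T
34715.3 − 4906.1 = 569.205 T
T = 29809.2 / 569.205 = 52.37 °C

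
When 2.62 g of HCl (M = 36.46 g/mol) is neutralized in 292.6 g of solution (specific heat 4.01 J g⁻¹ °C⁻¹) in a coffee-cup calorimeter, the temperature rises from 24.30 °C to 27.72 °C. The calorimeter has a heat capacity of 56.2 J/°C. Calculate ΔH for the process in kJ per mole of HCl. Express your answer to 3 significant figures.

ΔH = -58.5 kJ/mol

|ΔT| = |27.72 − 24.30| = 3.42 °C
|q_surr| = (292.6 × 4.01 + 56.2) × 3.42 = 1229.526 × 3.42 = 4205 J
n(HCl) = 2.62 / 36.46 = 0.07186 mol
Temperature rose, so q_rxn = −|q_surr| = -4.205 kJ
ΔH = q_rxn / n = -58.52 kJ/mol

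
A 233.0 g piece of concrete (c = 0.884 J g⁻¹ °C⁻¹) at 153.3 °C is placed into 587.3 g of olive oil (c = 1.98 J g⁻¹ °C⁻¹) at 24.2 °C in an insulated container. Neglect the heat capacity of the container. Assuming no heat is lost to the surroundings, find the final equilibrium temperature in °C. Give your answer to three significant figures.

T_f = 43.6 °C

Heat lost by concrete = heat gained by olive oil.
(233.0)(0.884)(153.3 − T) = (587.3)(1.98)(T − 24.2)
205.972 (153.3 − T) = 1162.854 (T − 24.2)
31576 − 205.972 T = 1162.854 T − 28141
59717 = 1368.826 T
T = 43.63 °C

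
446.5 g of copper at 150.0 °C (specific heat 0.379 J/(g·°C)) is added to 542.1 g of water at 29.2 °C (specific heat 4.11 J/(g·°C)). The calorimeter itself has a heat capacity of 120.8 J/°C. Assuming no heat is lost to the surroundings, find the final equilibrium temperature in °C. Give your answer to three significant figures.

T_f = 37.3 °C

Heat lost by copper = heat gained by water + calorimeter.
(446.5)(0.379)(150.0 − T) = [(542.1)(4.11) + 120.8](T − 29.2)
169.2235 (150.0 − T) = 2348.831 (T − 29.2)
25384 − 169.2235 T = 2348.831 T − 68586
93970 = 2518.0545 T
T = 37.32 °C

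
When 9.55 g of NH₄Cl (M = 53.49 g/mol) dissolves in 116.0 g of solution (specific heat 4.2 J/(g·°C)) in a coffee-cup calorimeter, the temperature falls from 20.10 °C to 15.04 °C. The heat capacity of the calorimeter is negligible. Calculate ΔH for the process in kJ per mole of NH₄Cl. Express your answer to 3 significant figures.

ΔH = 13.8 kJ/mol

|ΔT| = |15.04 − 20.10| = 5.06 °C
|q_surr| = (116.0 × 4.2) × 5.06 = 487.2 × 5.06 = 2465 J
n(NH₄Cl) = 9.55 / 53.49 = 0.1785 mol
Temperature fell, so q_rxn = +|q_surr| = 2.465 kJ
ΔH = q_rxn / n = 13.81 kJ/mol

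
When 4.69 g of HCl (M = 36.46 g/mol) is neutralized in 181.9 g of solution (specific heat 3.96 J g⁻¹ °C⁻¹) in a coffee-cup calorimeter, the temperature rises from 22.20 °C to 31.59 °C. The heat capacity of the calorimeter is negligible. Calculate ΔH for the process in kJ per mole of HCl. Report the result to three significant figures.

ΔH = -52.6 kJ/mol

|ΔT| = |31.59 − 22.20| = 9.39 °C
|q_surr| = (181.9 × 3.96) × 9.39 = 720.324 × 9.39 = 6764 J
n(HCl) = 4.69 / 36.46 = 0.1286 mol
Temperature rose, so q_rxn = −|q_surr| = -6.764 kJ
ΔH = q_rxn / n = -52.60 kJ/mol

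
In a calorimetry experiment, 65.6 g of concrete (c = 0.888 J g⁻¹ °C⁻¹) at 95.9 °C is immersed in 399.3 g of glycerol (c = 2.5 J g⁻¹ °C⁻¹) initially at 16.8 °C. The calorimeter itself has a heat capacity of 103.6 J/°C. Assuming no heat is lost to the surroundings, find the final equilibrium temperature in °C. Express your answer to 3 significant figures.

Heat lost by concrete = heat gained by glycerol + calorimeter.
(65.6)(0.888)(95.9 − T) = [(399.3)(2.5) + 103.6](T − 16.8)
58.2528 (95.9 − T) = 1101.85 (T − 16.8)
5586.4 − 58.2528 T = 1101.85 T − 18511
24097.4 = 1160.1028 T
T = 20.77 °C

T_f = 20.8 °C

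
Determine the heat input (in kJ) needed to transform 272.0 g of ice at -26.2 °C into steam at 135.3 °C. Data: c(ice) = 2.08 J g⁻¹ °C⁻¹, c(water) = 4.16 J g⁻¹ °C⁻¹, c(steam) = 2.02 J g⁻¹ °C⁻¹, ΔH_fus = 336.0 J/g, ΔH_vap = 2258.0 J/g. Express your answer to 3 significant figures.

q = 853 kJ

q1 (heat ice -26.2→0.0 °C): 272.0 × 2.08 × 26.2 = 14823 J
q2 (melt at 0 °C): 272.0 × 336.0 = 91392 J
q3 (heat water 0.0→100.0 °C): 272.0 × 4.16 × 100.0 = 113152 J
q4 (vaporize at 100 °C): 272.0 × 2258.0 = 614176 J
q5 (heat steam 100.0→135.3 °C): 272.0 × 2.02 × 35.3 = 19395 J
Total: 14823 + 91392 + 113152 + 614176 + 19395 = 852938 J = 853 kJ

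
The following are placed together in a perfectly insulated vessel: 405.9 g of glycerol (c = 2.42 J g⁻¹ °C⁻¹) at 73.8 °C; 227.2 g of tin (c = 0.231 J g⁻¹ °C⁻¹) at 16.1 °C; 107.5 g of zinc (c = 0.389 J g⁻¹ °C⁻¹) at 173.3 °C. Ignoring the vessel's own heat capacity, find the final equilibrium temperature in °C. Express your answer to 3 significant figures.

Σ mᵢcᵢ(T − Tᵢ) = 0  ⇒  T = Σ mᵢcᵢTᵢ / Σ mᵢcᵢ
Σ mᵢcᵢ = 405.9×2.42 + 227.2×0.231 + 107.5×0.389 = 1076.5787
Σ mᵢcᵢTᵢ = 982.278×73.8 + 52.4832×16.1 + 41.8175×173.3 = 80584
T = 80584 / 1076.5787 = 74.85 °C

T_f = 74.9 °C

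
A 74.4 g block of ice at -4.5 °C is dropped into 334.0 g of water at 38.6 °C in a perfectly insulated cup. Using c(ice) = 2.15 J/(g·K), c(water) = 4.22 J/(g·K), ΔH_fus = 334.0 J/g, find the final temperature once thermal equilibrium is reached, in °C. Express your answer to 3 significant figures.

Heat to bring ice to 0 °C and melt it: q₁ = 74.4×2.15×4.5 + 74.4×334.0 = 25569 J
Heat the water can supply cooling to 0 °C: 334.0×4.22×38.6 = 54405.9 J > q₁, so all ice melts.
Energy balance: 334.0×4.22×(38.6 − T) = 25569 + 74.4×4.22×(T − 0)
1409.48(38.6 − T) = 25569 + 313.968 T
54405.9 − 25569 = 1723.448 T
T = 28836.9 / 1723.448 = 16.73 °C

T_f = 16.7 °C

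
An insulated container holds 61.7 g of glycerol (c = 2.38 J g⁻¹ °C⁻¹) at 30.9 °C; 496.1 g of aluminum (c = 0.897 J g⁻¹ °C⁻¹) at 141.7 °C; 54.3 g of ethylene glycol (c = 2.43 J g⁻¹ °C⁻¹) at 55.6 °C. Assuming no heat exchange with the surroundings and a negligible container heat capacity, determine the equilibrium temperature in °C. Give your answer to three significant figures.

T_f = 104 °C

Σ mᵢcᵢ(T − Tᵢ) = 0  ⇒  T = Σ mᵢcᵢTᵢ / Σ mᵢcᵢ
Σ mᵢcᵢ = 61.7×2.38 + 496.1×0.897 + 54.3×2.43 = 723.7967
Σ mᵢcᵢTᵢ = 146.846×30.9 + 445.0017×141.7 + 131.949×55.6 = 74931
T = 74931 / 723.7967 = 103.5 °C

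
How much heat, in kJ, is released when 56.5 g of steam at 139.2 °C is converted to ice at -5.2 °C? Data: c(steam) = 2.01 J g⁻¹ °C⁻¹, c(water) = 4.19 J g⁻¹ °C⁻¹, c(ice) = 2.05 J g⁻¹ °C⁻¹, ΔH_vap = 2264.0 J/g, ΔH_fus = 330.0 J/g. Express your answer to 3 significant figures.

q = 175 kJ

q1 (cool steam 139.2→100 °C): 56.5 × 2.01 × 39.2 = 4452 J
q2 (condense at 100 °C): 56.5 × 2264.0 = 127916 J
q3 (cool water 100→0 °C): 56.5 × 4.19 × 100.0 = 23674 J
q4 (freeze at 0 °C): 56.5 × 330.0 = 18645 J
q5 (cool ice 0→-5.2 °C): 56.5 × 2.05 × 5.2 = 602 J
Total: 4452 + 127916 + 23674 + 18645 + 602 = 175289 J = 175 kJ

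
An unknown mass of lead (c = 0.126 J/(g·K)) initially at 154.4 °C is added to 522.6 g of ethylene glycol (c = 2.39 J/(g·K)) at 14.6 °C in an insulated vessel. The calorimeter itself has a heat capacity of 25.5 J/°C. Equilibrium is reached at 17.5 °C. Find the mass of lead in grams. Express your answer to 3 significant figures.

q_gained = (522.6 × 2.39 + 25.5) × (17.5 − 14.6) = 3696 J
q_lost = m × 0.126 × (154.4 − 17.5) = 17.2494 m
m = 3696 / 17.2494 = 214 g

m = 214 g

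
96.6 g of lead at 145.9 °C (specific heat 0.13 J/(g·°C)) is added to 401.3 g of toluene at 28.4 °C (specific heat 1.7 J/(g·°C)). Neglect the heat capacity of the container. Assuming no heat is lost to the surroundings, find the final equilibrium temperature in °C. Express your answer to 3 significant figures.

Heat lost by lead = heat gained by toluene.
(96.6)(0.13)(145.9 − T) = (401.3)(1.7)(T − 28.4)
12.558 (145.9 − T) = 682.21 (T − 28.4)
1832.2 − 12.558 T = 682.21 T − 19375
21207.2 = 694.768 T
T = 30.52 °C

T_f = 30.5 °C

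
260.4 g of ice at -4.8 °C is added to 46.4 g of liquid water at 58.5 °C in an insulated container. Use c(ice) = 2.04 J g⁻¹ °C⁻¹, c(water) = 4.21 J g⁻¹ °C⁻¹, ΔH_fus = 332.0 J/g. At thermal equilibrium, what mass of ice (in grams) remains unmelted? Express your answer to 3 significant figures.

m_ice remaining = 234 g

Heat to warm all ice to 0 °C: 260.4×2.04×4.8 = 2549.8 J
Heat released by water cooling to 0 °C: 46.4×4.21×58.5 = 11428 J
11428 J < 2549.8 + 260.4×332.0 = 89002.6 J, so not all ice melts; final T = 0 °C.
Heat left for melting: 11428 − 2549.8 = 8878.2 J
Mass melted = 8878.2 / 332.0 = 26.74 g
Ice remaining = 260.4 − 26.74 = 233.66 g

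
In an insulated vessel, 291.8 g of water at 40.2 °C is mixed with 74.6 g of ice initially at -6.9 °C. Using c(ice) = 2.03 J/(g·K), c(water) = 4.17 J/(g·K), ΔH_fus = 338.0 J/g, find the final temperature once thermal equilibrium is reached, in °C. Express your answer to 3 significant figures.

Heat to bring ice to 0 °C and melt it: q₁ = 74.6×2.03×6.9 + 74.6×338.0 = 26260 J
Heat the water can supply cooling to 0 °C: 291.8×4.17×40.2 = 48915.6 J > q₁, so all ice melts.
Energy balance: 291.8×4.17×(40.2 − T) = 26260 + 74.6×4.17×(T − 0)
1216.806(40.2 − T) = 26260 + 311.082 T
48915.6 − 26260 = 1527.888 T
T = 22655.6 / 1527.888 = 14.83 °C

T_f = 14.8 °C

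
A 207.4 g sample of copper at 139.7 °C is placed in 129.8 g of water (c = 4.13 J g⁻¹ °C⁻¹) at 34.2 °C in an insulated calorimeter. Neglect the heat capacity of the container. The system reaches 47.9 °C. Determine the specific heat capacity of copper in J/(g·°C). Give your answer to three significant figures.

c = 0.386 J/(g·°C)

q_gained = (129.8 × 4.13) × (47.9 − 34.2) = 7344 J
q_lost = 207.4 × c × (139.7 − 47.9) = 19039.32 c
Set equal: c = 7344 / 19039.32 = 0.386 J/(g·°C)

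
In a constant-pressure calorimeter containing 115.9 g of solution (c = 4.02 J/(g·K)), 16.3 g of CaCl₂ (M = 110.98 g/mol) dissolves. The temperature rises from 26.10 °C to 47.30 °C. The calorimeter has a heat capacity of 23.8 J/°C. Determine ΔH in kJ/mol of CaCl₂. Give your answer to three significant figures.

|ΔT| = |47.30 − 26.10| = 21.20 °C
|q_surr| = (115.9 × 4.02 + 23.8) × 21.20 = 489.718 × 21.20 = 10380 J
n(CaCl₂) = 16.3 / 110.98 = 0.1469 mol
Temperature rose, so q_rxn = −|q_surr| = -10.38 kJ
ΔH = q_rxn / n = -70.66 kJ/mol

ΔH = -70.7 kJ/mol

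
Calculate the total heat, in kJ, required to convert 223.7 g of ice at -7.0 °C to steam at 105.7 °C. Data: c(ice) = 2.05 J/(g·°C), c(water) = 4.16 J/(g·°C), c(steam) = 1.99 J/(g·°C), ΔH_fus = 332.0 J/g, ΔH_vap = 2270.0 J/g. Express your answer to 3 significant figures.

q1 (heat ice -7.0→0.0 °C): 223.7 × 2.05 × 7.0 = 3210 J
q2 (melt at 0 °C): 223.7 × 332.0 = 74268 J
q3 (heat water 0.0→100.0 °C): 223.7 × 4.16 × 100.0 = 93059 J
q4 (vaporize at 100 °C): 223.7 × 2270.0 = 507799 J
q5 (heat steam 100.0→105.7 °C): 223.7 × 1.99 × 5.7 = 2537 J
Total: 3210 + 74268 + 93059 + 507799 + 2537 = 680873 J = 681 kJ

q = 681 kJ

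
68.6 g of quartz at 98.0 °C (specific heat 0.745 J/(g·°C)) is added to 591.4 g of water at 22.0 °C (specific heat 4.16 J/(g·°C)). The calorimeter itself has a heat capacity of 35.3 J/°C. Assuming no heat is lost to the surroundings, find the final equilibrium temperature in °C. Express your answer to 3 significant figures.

Heat lost by quartz = heat gained by water + calorimeter.
(68.6)(0.745)(98.0 − T) = [(591.4)(4.16) + 35.3](T − 22.0)
51.107 (98.0 − T) = 2495.524 (T − 22.0)
5008.5 − 51.107 T = 2495.524 T − 54902
59910.5 = 2546.631 T
T = 23.53 °C

T_f = 23.5 °C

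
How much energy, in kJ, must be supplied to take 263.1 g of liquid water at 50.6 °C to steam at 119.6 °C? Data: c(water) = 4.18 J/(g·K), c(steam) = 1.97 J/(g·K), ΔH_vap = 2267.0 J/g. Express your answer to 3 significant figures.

q1 (heat water 50.6→100.0 °C): 263.1 × 4.18 × 49.4 = 54328 J
q2 (vaporize at 100 °C): 263.1 × 2267.0 = 596448 J
q3 (heat steam 100.0→119.6 °C): 263.1 × 1.97 × 19.6 = 10159 J
Total: 54328 + 596448 + 10159 = 660935 J = 661 kJ

q = 661 kJ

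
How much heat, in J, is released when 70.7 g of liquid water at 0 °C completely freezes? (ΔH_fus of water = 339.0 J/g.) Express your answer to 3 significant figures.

q = 24000 J

q = m × ΔH_fus = 70.7 × 339.0 = 23970 J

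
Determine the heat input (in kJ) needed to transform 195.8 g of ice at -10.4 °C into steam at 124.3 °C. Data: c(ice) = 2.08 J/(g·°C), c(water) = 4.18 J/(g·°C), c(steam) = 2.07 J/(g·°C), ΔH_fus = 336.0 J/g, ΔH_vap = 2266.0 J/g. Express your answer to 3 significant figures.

q = 605 kJ

q1 (heat ice -10.4→0.0 °C): 195.8 × 2.08 × 10.4 = 4236 J
q2 (melt at 0 °C): 195.8 × 336.0 = 65789 J
q3 (heat water 0.0→100.0 °C): 195.8 × 4.18 × 100.0 = 81844 J
q4 (vaporize at 100 °C): 195.8 × 2266.0 = 443683 J
q5 (heat steam 100.0→124.3 °C): 195.8 × 2.07 × 24.3 = 9849 J
Total: 4236 + 65789 + 81844 + 443683 + 9849 = 605401 J = 605 kJ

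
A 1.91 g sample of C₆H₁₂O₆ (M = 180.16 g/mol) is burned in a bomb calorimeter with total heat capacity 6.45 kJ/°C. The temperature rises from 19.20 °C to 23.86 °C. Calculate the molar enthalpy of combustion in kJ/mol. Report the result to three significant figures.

ΔH = -2840 kJ/mol

ΔT = 23.86 − 19.20 = 4.66 °C
q_cal = C_cal × ΔT = 6.45 × 4.66 = 30.057 kJ
n = 1.91 / 180.16 = 0.01060 mol
q_rxn = −q_cal = -30.057 kJ
ΔH = -30.057 / 0.01060 = -2836 kJ/mol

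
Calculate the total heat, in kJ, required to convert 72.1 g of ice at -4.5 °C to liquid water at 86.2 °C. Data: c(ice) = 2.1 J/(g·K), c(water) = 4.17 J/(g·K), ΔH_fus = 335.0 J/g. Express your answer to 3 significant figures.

q = 50.8 kJ

q1 (heat ice -4.5→0.0 °C): 72.1 × 2.1 × 4.5 = 681 J
q2 (melt at 0 °C): 72.1 × 335.0 = 24154 J
q3 (heat water 0.0→86.2 °C): 72.1 × 4.17 × 86.2 = 25917 J
Total: 681 + 24154 + 25917 = 50752 J = 50.8 kJ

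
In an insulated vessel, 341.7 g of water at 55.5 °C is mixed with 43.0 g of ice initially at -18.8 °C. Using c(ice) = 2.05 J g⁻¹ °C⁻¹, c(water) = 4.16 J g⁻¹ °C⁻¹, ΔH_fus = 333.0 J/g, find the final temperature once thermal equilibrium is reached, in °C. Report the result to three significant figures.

T_f = 39.3 °C

Heat to bring ice to 0 °C and melt it: q₁ = 43.0×2.05×18.8 + 43.0×333.0 = 15976 J
Heat the water can supply cooling to 0 °C: 341.7×4.16×55.5 = 78891.7 J > q₁, so all ice melts.
Energy balance: 341.7×4.16×(55.5 − T) = 15976 + 43.0×4.16×(T − 0)
1421.472(55.5 − T) = 15976 + 178.88 T
78891.7 − 15976 = 1600.352 T
T = 62915.7 / 1600.352 = 39.31 °C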